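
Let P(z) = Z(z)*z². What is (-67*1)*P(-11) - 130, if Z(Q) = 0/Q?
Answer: -130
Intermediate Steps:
Z(Q) = 0
P(z) = 0 (P(z) = 0*z² = 0)
(-67*1)*P(-11) - 130 = -67*1*0 - 130 = -67*0 - 130 = 0 - 130 = -130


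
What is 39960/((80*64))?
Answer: 999/128 ≈ 7.8047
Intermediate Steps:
39960/((80*64)) = 39960/5120 = 39960*(1/5120) = 999/128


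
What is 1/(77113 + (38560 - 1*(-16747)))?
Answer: 1/132420 ≈ 7.5517e-6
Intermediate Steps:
1/(77113 + (38560 - 1*(-16747))) = 1/(77113 + (38560 + 16747)) = 1/(77113 + 55307) = 1/132420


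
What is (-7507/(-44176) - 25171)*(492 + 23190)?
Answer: -13166559560349/22088 ≈ -5.9610e+8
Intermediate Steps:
(-7507/(-44176) - 25171)*(492 + 23190) = (-7507*(-1/44176) - 25171)*23682 = (7507/44176 - 25171)*23682 = -1111946589/44176*23682 = -13166559560349/22088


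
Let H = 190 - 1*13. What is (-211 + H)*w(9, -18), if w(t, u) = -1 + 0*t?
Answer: 34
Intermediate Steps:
w(t, u) = -1 (w(t, u) = -1 + 0 = -1)
H = 177 (H = 190 - 13 = 177)
(-211 + H)*w(9, -18) = (-211 + 177)*(-1) = -34*(-1) = 34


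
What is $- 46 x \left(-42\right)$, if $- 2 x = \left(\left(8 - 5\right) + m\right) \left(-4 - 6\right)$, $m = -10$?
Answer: $-67620$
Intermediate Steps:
$x = -35$ ($x = - \frac{\left(\left(8 - 5\right) - 10\right) \left(-4 - 6\right)}{2} = - \frac{\left(3 - 10\right) \left(-10\right)}{2} = - \frac{\left(-7\right) \left(-10\right)}{2} = \left(- \frac{1}{2}\right) 70 = -35$)
$- 46 x \left(-42\right) = \left(-46\right) \left(-35\right) \left(-42\right) = 1610 \left(-42\right) = -67620$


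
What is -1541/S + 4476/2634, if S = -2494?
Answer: 2537023/1094866 ≈ 2.3172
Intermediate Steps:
-1541/S + 4476/2634 = -1541/(-2494) + 4476/2634 = -1541*(-1/2494) + 4476*(1/2634) = 1541/2494 + 746/439 = 2537023/1094866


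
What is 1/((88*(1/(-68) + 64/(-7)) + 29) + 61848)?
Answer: 119/7267465 ≈ 1.6374e-5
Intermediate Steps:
1/((88*(1/(-68) + 64/(-7)) + 29) + 61848) = 1/((88*(1*(-1/68) + 64*(-⅐)) + 29) + 61848) = 1/((88*(-1/68 - 64/7) + 29) + 61848) = 1/((88*(-4359/476) + 29) + 61848) = 1/((-95898/119 + 29) + 61848) = 1/(-92447/119 + 61848) = 1/(7267465/119) = 119/7267465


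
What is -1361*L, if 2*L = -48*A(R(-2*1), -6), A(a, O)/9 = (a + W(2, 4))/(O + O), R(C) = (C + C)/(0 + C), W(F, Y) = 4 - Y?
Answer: -48996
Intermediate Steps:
R(C) = 2 (R(C) = (2*C)/C = 2)
A(a, O) = 9*a/(2*O) (A(a, O) = 9*((a + (4 - 1*4))/(O + O)) = 9*((a + (4 - 4))/((2*O))) = 9*((a + 0)*(1/(2*O))) = 9*(a*(1/(2*O))) = 9*(a/(2*O)) = 9*a/(2*O))
L = 36 (L = (-216*2/(-6))/2 = (-216*2*(-1)/6)/2 = (-48*(-3/2))/2 = (1/2)*72 = 36)
-1361*L = -1361*36 = -48996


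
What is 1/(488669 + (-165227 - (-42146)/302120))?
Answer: 11620/3758397661 ≈ 3.0917e-6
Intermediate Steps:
1/(488669 + (-165227 - (-42146)/302120)) = 1/(488669 + (-165227 - 1*(-1621/11620))) = 1/(488669 + (-165227 + 1621/11620)) = 1/(488669 - 1919936119/11620) = 1/(3758397661/11620) = 11620/3758397661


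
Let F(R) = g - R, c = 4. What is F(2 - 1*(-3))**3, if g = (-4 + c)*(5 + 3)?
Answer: -125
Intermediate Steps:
g = 0 (g = (-4 + 4)*(5 + 3) = 0*8 = 0)
F(R) = -R (F(R) = 0 - R = -R)
F(2 - 1*(-3))**3 = (-(2 - 1*(-3)))**3 = (-(2 + 3))**3 = (-1*5)**3 = (-5)**3 = -125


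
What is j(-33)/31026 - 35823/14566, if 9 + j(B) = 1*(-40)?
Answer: -278039533/112981179 ≈ -2.4609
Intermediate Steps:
j(B) = -49 (j(B) = -9 + 1*(-40) = -9 - 40 = -49)
j(-33)/31026 - 35823/14566 = -49/31026 - 35823/14566 = -278039533/112981179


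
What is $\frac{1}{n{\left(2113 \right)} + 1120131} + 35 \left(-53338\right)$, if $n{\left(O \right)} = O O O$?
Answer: $- \frac{17613871531181239}{9435177028} \approx -1.8668 \cdot 10^{6}$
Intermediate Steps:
$n{\left(O \right)} = O^{3}$ ($n{\left(O \right)} = O^{2} O = O^{3}$)
$\frac{1}{n{\left(2113 \right)} + 1120131} + 35 \left(-53338\right) = \frac{1}{2113^{3} + 1120131} + 35 \left(-53338\right) = \frac{1}{9434056897 + 1120131} - 1866830 = \frac{1}{9435177028} - 1866830 = - \frac{17613871531181239}{9435177028}$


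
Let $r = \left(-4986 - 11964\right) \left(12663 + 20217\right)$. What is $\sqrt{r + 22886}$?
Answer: $i \sqrt{557293114} \approx 23607.0 i$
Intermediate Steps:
$r = -557316000$ ($r = \left(-16950\right) 32880 = -557316000$)
$\sqrt{r + 22886} = \sqrt{-557316000 + 22886} = \sqrt{-557293114} = i \sqrt{557293114}$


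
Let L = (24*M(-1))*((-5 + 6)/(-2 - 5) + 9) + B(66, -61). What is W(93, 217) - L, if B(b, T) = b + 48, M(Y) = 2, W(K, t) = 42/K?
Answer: -116896/217 ≈ -538.69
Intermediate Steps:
B(b, T) = 48 + b
L = 3774/7 (L = (24*2)*((-5 + 6)/(-2 - 5) + 9) + (48 + 66) = 48*(1/(-7) + 9) + 114 = 48*(1*(-1/7) + 9) + 114 = 48*(-1/7 + 9) + 114 = 48*(62/7) + 114 = 2976/7 + 114 = 3774/7 ≈ 539.14)
W(93, 217) - L = 42/93 - 1*3774/7 = 42*(1/93) - 3774/7 = 14/31 - 3774/7 = -116896/217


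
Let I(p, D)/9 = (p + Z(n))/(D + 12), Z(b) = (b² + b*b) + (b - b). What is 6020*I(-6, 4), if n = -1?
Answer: -13545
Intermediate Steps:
Z(b) = 2*b² (Z(b) = (b² + b²) + 0 = 2*b² + 0 = 2*b²)
I(p, D) = 9*(2 + p)/(12 + D) (I(p, D) = 9*((p + 2*(-1)²)/(D + 12)) = 9*((p + 2*1)/(12 + D)) = 9*((p + 2)/(12 + D)) = 9*((2 + p)/(12 + D)) = 9*(2 + p)/(12 + D))
6020*I(-6, 4) = 6020*(9*(2 - 6)/(12 + 4)) = 6020*(9*(-4)/16) = 6020*(9*(1/16)*(-4)) = 6020*(-9/4) = -13545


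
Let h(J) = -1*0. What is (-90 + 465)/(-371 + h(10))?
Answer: -375/371 ≈ -1.0108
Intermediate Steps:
h(J) = 0
(-90 + 465)/(-371 + h(10)) = (-90 + 465)/(-371 + 0) = 375/(-371) = 375*(-1/371) = -375/371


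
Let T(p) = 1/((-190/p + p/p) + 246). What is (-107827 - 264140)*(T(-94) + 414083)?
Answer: -1802711090081193/11704 ≈ -1.5403e+11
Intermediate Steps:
T(p) = 1/(247 - 190/p) (T(p) = 1/((-190/p + 1) + 246) = 1/((1 - 190/p) + 246) = 1/(247 - 190/p))
(-107827 - 264140)*(T(-94) + 414083) = (-107827 - 264140)*((1/19)*(-94)/(-10 + 13*(-94)) + 414083) = -371967*((1/19)*(-94)/(-10 - 1222) + 414083) = -371967*((1/19)*(-94)/(-1232) + 414083) = -371967*((1/19)*(-94)*(-1/1232) + 414083) = -371967*(47/11704 + 414083) = -371967*4846427479/11704 = -1802711090081193/11704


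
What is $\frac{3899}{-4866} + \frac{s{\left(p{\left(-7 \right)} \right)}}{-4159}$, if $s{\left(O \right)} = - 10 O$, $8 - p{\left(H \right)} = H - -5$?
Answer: $- \frac{15729341}{20237694} \approx -0.77723$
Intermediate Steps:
$p{\left(H \right)} = 3 - H$ ($p{\left(H \right)} = 8 - \left(H - -5\right) = 8 - \left(H + 5\right) = 8 - \left(5 + H\right) = 3 - H$)
$\frac{3899}{-4866} + \frac{s{\left(p{\left(-7 \right)} \right)}}{-4159} = \frac{3899}{-4866} + \frac{\left(-10\right) \left(3 - -7\right)}{-4159} = 3899 \left(- \frac{1}{4866}\right) + - 10 \left(3 + 7\right) \left(- \frac{1}{4159}\right) = - \frac{3899}{4866} + \left(-10\right) 10 \left(- \frac{1}{4159}\right) = - \frac{3899}{4866} - - \frac{100}{4159} = - \frac{3899}{4866} + \frac{100}{4159} = - \frac{15729341}{20237694}$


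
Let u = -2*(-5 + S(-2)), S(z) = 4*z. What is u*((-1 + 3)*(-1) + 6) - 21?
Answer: 83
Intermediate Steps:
u = 26 (u = -2*(-5 + 4*(-2)) = -2*(-5 - 8) = -2*(-13) = 26)
u*((-1 + 3)*(-1) + 6) - 21 = 26*((-1 + 3)*(-1) + 6) - 21 = 26*(2*(-1) + 6) - 21 = 26*(-2 + 6) - 21 = 26*4 - 21 = 104 - 21 = 83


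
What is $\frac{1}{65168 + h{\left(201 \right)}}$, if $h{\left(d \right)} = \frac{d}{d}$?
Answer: $\frac{1}{65169} \approx 1.5345 \cdot 10^{-5}$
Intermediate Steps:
$h{\left(d \right)} = 1$
$\frac{1}{65168 + h{\left(201 \right)}} = \frac{1}{65168 + 1} = \frac{1}{65169}$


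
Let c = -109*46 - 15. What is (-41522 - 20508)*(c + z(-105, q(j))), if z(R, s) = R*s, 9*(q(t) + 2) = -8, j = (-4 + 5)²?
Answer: 879399310/3 ≈ 2.9313e+8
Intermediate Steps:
j = 1 (j = 1² = 1)
q(t) = -26/9 (q(t) = -2 + (⅑)*(-8) = -2 - 8/9 = -26/9)
c = -5029 (c = -5014 - 15 = -5029)
(-41522 - 20508)*(c + z(-105, q(j))) = (-41522 - 20508)*(-5029 - 105*(-26/9)) = -62030*(-5029 + 910/3) = -62030*(-14177/3) = 879399310/3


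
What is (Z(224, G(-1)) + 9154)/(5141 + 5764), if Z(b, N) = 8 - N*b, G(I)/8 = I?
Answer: 10954/10905 ≈ 1.0045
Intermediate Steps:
G(I) = 8*I
Z(b, N) = 8 - N*b
(Z(224, G(-1)) + 9154)/(5141 + 5764) = ((8 - 1*8*(-1)*224) + 9154)/(5141 + 5764) = ((8 - 1*(-8)*224) + 9154)/10905 = ((8 + 1792) + 9154)*(1/10905) = (1800 + 9154)*(1/10905) = 10954*(1/10905) = 10954/10905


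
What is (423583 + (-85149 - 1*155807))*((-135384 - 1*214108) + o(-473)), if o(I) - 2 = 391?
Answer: -63754903073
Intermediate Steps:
o(I) = 393 (o(I) = 2 + 391 = 393)
(423583 + (-85149 - 1*155807))*((-135384 - 1*214108) + o(-473)) = (423583 + (-85149 - 1*155807))*((-135384 - 1*214108) + 393) = (423583 + (-85149 - 155807))*((-135384 - 214108) + 393) = (423583 - 240956)*(-349492 + 393) = 182627*(-349099) = -63754903073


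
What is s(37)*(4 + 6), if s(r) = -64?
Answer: -640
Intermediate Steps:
s(37)*(4 + 6) = -64*(4 + 6) = -64*10 = -640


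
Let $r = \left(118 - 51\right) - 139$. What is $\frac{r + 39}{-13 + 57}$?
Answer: $- \frac{3}{4} \approx -0.75$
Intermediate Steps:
$r = -72$ ($r = 67 - 139 = -72$)
$\frac{r + 39}{-13 + 57} = \frac{-72 + 39}{-13 + 57} = - \frac{33}{44} = \left(-33\right) \frac{1}{44} = - \frac{3}{4}$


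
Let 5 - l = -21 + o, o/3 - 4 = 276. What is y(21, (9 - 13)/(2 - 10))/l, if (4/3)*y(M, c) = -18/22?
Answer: 27/35816 ≈ 0.00075385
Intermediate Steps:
o = 840 (o = 12 + 3*276 = 12 + 828 = 840)
l = -814 (l = 5 - (-21 + 840) = 5 - 1*819 = 5 - 819 = -814)
y(M, c) = -27/44 (y(M, c) = 3*(-18/22)/4 = 3*(-18*1/22)/4 = (¾)*(-9/11) = -27/44)
y(21, (9 - 13)/(2 - 10))/l = -27/44/(-814) = -27/44*(-1/814) = 27/35816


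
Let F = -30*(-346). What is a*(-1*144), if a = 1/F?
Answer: -12/865 ≈ -0.013873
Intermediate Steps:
F = 10380
a = 1/10380 ≈ 9.6339e-5
a*(-1*144) = (-1*144)/10380 = (1/10380)*(-144) = -12/865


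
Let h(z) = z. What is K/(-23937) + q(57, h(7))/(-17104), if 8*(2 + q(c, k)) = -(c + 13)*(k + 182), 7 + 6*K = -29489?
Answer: 494867807/1637673792 ≈ 0.30218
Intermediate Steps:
K = -4916 (K = -7/6 + (⅙)*(-29489) = -7/6 - 29489/6 = -4916)
q(c, k) = -2 - (13 + c)*(182 + k)/8 (q(c, k) = -2 + (-(c + 13)*(k + 182))/8 = -2 + (-(13 + c)*(182 + k))/8 = -2 - (13 + c)*(182 + k)/8)
K/(-23937) + q(57, h(7))/(-17104) = -4916/(-23937) + (-1191/4 - 91/4*57 - 13/8*7 - ⅛*57*7)/(-17104) = -4916*(-1/23937) + (-1191/4 - 5187/4 - 91/8 - 399/8)*(-1/17104) = 4916/23937 - 6623/4*(-1/17104) = 4916/23937 + 6623/68416 = 494867807/1637673792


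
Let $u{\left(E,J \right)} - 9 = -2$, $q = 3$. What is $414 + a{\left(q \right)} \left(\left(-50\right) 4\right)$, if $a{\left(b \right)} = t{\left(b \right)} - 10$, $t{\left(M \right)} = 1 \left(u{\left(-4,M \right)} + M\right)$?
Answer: $414$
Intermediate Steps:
$u{\left(E,J \right)} = 7$ ($u{\left(E,J \right)} = 9 - 2 = 7$)
$t{\left(M \right)} = 7 + M$ ($t{\left(M \right)} = 1 \left(7 + M\right) = 7 + M$)
$a{\left(b \right)} = -3 + b$ ($a{\left(b \right)} = \left(7 + b\right) - 10 = -3 + b$)
$414 + a{\left(q \right)} \left(\left(-50\right) 4\right) = 414 + \left(-3 + 3\right) \left(\left(-50\right) 4\right) = 414 + 0 \left(-200\right) = 414 + 0 = 414$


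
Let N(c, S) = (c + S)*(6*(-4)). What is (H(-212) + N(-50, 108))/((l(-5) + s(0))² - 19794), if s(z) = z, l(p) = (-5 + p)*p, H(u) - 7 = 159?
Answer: 613/8647 ≈ 0.070892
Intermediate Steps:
H(u) = 166 (H(u) = 7 + 159 = 166)
l(p) = p*(-5 + p)
N(c, S) = -24*S - 24*c (N(c, S) = (S + c)*(-24) = -24*S - 24*c)
(H(-212) + N(-50, 108))/((l(-5) + s(0))² - 19794) = (166 + (-24*108 - 24*(-50)))/((-5*(-5 - 5) + 0)² - 19794) = (166 + (-2592 + 1200))/((-5*(-10) + 0)² - 19794) = (166 - 1392)/((50 + 0)² - 19794) = -1226/(50² - 19794) = -1226/(2500 - 19794) = -1226/(-17294) = -1226*(-1/17294) = 613/8647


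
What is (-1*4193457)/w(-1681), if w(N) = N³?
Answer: 4193457/4750104241 ≈ 0.00088281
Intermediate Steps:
(-1*4193457)/w(-1681) = (-1*4193457)/((-1681)³) = -4193457/(-4750104241) = -4193457*(-1/4750104241) = 4193457/4750104241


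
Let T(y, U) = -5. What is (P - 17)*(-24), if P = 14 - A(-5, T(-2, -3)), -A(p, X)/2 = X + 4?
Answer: 120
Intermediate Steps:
A(p, X) = -8 - 2*X (A(p, X) = -2*(X + 4) = -2*(4 + X) = -8 - 2*X)
P = 12 (P = 14 - (-8 - 2*(-5)) = 14 - (-8 + 10) = 14 - 1*2 = 14 - 2 = 12)
(P - 17)*(-24) = (12 - 17)*(-24) = -5*(-24) = 120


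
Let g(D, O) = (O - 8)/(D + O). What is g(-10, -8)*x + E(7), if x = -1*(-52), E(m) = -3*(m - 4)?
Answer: 335/9 ≈ 37.222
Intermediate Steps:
g(D, O) = (-8 + O)/(D + O)
E(m) = 12 - 3*m (E(m) = -3*(-4 + m) = 12 - 3*m)
x = 52
g(-10, -8)*x + E(7) = ((-8 - 8)/(-10 - 8))*52 + (12 - 3*7) = (-16/(-18))*52 + (12 - 21) = -1/18*(-16)*52 - 9 = (8/9)*52 - 9 = 416/9 - 9 = 335/9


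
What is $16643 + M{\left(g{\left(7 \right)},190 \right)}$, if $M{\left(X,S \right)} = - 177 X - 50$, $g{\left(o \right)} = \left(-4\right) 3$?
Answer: $18717$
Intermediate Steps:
$g{\left(o \right)} = -12$
$M{\left(X,S \right)} = -50 - 177 X$
$16643 + M{\left(g{\left(7 \right)},190 \right)} = 16643 - -2074 = 16643 + \left(-50 + 2124\right) = 16643 + 2074 = 18717$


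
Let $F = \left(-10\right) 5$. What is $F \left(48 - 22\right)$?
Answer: $-1300$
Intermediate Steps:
$F = -50$
$F \left(48 - 22\right) = - 50 \left(48 - 22\right) = \left(-50\right) 26 = -1300$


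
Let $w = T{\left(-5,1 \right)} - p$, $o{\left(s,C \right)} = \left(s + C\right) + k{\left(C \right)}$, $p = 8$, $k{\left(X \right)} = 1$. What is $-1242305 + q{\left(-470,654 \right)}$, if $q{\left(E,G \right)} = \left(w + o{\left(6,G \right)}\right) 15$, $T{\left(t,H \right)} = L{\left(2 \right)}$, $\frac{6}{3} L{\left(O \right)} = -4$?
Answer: $-1232540$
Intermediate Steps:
$L{\left(O \right)} = -2$ ($L{\left(O \right)} = \frac{1}{2} \left(-4\right) = -2$)
$T{\left(t,H \right)} = -2$
$o{\left(s,C \right)} = 1 + C + s$ ($o{\left(s,C \right)} = \left(s + C\right) + 1 = \left(C + s\right) + 1 = 1 + C + s$)
$w = -10$ ($w = -2 - 8 = -10$)
$q{\left(E,G \right)} = -45 + 15 G$ ($q{\left(E,G \right)} = \left(-10 + \left(1 + G + 6\right)\right) 15 = \left(-10 + \left(7 + G\right)\right) 15 = \left(-3 + G\right) 15 = -45 + 15 G$)
$-1242305 + q{\left(-470,654 \right)} = -1242305 + \left(-45 + 15 \cdot 654\right) = -1242305 + \left(-45 + 9810\right) = -1242305 + 9765 = -1232540$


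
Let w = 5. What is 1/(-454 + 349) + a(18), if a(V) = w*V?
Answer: 9449/105 ≈ 89.990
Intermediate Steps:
a(V) = 5*V
1/(-454 + 349) + a(18) = 1/(-454 + 349) + 5*18 = 1/(-105) + 90 = -1/105 + 90 = 9449/105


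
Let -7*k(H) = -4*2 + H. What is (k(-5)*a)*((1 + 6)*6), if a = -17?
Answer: -1326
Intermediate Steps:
k(H) = 8/7 - H/7 (k(H) = -(-4*2 + H)/7 = -(-8 + H)/7 = 8/7 - H/7)
(k(-5)*a)*((1 + 6)*6) = ((8/7 - ⅐*(-5))*(-17))*((1 + 6)*6) = ((8/7 + 5/7)*(-17))*(7*6) = ((13/7)*(-17))*42 = -221/7*42 = -1326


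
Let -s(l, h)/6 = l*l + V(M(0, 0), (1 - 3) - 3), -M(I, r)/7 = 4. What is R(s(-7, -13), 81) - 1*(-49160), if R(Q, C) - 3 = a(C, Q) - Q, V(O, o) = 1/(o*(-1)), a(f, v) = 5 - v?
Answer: 248792/5 ≈ 49758.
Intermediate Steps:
M(I, r) = -28 (M(I, r) = -7*4 = -28)
V(O, o) = -1/o
s(l, h) = -6/5 - 6*l² (s(l, h) = -6*(l*l - 1/((1 - 3) - 3)) = -6*(l² - 1/(-2 - 3)) = -6*(l² - 1/(-5)) = -6*(l² - 1*(-⅕)) = -6*(l² + ⅕) = -6*(⅕ + l²) = -6/5 - 6*l²)
R(Q, C) = 8 - 2*Q (R(Q, C) = 3 + ((5 - Q) - Q) = 3 + (5 - 2*Q) = 8 - 2*Q)
R(s(-7, -13), 81) - 1*(-49160) = (8 - 2*(-6/5 - 6*(-7)²)) - 1*(-49160) = (8 - 2*(-6/5 - 6*49)) + 49160 = (8 - 2*(-6/5 - 294)) + 49160 = (8 - 2*(-1476/5)) + 49160 = (8 + 2952/5) + 49160 = 2992/5 + 49160 = 248792/5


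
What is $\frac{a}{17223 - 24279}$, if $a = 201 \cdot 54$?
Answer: $- \frac{603}{392} \approx -1.5383$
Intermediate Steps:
$a = 10854$
$\frac{a}{17223 - 24279} = \frac{10854}{17223 - 24279} = \frac{10854}{-7056} = 10854 \left(- \frac{1}{7056}\right) = - \frac{603}{392}$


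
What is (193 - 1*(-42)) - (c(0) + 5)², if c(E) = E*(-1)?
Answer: 210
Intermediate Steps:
c(E) = -E
(193 - 1*(-42)) - (c(0) + 5)² = (193 - 1*(-42)) - (-1*0 + 5)² = (193 + 42) - (0 + 5)² = 235 - 1*5² = 235 - 1*25 = 235 - 25 = 210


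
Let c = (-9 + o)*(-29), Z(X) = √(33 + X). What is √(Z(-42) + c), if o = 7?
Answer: √(58 + 3*I) ≈ 7.6183 + 0.19689*I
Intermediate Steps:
c = 58 (c = (-9 + 7)*(-29) = -2*(-29) = 58)
√(Z(-42) + c) = √(√(33 - 42) + 58) = √(√(-9) + 58) = √(3*I + 58) = √(58 + 3*I)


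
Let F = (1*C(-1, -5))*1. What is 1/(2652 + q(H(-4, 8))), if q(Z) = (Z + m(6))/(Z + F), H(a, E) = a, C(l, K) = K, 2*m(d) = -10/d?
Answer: 54/143237 ≈ 0.00037700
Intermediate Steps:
m(d) = -5/d (m(d) = (-10/d)/2 = -5/d)
F = -5 (F = (1*(-5))*1 = -5*1 = -5)
q(Z) = (-5/6 + Z)/(-5 + Z) (q(Z) = (Z - 5/6)/(Z - 5) = (Z - 5*1/6)/(-5 + Z) = (Z - 5/6)/(-5 + Z) = (-5/6 + Z)/(-5 + Z))
1/(2652 + q(H(-4, 8))) = 1/(2652 + (-5/6 - 4)/(-5 - 4)) = 1/(2652 - 29/6/(-9)) = 1/(2652 - 1/9*(-29/6)) = 1/(2652 + 29/54) = 1/(143237/54) = 54/143237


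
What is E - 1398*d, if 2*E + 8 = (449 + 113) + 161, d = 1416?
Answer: -3958421/2 ≈ -1.9792e+6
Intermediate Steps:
E = 715/2 (E = -4 + ((449 + 113) + 161)/2 = -4 + (562 + 161)/2 = -4 + (½)*723 = -4 + 723/2 = 715/2 ≈ 357.50)
E - 1398*d = 715/2 - 1398*1416 = 715/2 - 1979568 = -3958421/2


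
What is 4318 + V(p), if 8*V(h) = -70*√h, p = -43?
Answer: 4318 - 35*I*√43/4 ≈ 4318.0 - 57.378*I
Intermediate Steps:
V(h) = -35*√h/4 (V(h) = (-70*√h)/8 = -35*√h/4)
4318 + V(p) = 4318 - 35*I*√43/4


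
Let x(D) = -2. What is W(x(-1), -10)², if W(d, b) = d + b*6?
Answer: 3844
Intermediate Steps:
W(d, b) = d + 6*b
W(x(-1), -10)² = (-2 + 6*(-10))² = (-2 - 60)² = (-62)² = 3844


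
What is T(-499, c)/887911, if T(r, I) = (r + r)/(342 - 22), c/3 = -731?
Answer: -499/142065760 ≈ -3.5125e-6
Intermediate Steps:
c = -2193 (c = 3*(-731) = -2193)
T(r, I) = r/160 (T(r, I) = (2*r)/320 = (2*r)*(1/320) = r/160)
T(-499, c)/887911 = ((1/160)*(-499))/887911 = -499/160*1/887911 = -499/142065760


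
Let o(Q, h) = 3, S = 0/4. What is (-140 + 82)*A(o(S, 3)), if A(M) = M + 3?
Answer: -348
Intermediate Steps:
S = 0 (S = 0*(1/4) = 0)
A(M) = 3 + M
(-140 + 82)*A(o(S, 3)) = (-140 + 82)*(3 + 3) = -58*6 = -348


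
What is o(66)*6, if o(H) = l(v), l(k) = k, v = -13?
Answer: -78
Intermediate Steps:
o(H) = -13
o(66)*6 = -13*6 = -78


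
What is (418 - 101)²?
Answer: 100489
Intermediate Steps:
(418 - 101)² = 317² = 100489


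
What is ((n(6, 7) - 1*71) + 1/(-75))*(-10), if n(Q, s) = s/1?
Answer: 9602/15 ≈ 640.13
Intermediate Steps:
n(Q, s) = s (n(Q, s) = s*1 = s)
((n(6, 7) - 1*71) + 1/(-75))*(-10) = ((7 - 1*71) + 1/(-75))*(-10) = ((7 - 71) - 1/75)*(-10) = (-64 - 1/75)*(-10) = -4801/75*(-10) = 9602/15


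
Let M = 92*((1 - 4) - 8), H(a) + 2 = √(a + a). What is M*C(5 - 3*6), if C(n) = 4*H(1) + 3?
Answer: 5060 - 4048*√2 ≈ -664.74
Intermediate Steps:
H(a) = -2 + √2*√a (H(a) = -2 + √(a + a) = -2 + √(2*a) = -2 + √2*√a)
M = -1012 (M = 92*(-3 - 8) = 92*(-11) = -1012)
C(n) = -5 + 4*√2 (C(n) = 4*(-2 + √2*√1) + 3 = 4*(-2 + √2*1) + 3 = 4*(-2 + √2) + 3 = (-8 + 4*√2) + 3 = -5 + 4*√2)
M*C(5 - 3*6) = -1012*(-5 + 4*√2) = 5060 - 4048*√2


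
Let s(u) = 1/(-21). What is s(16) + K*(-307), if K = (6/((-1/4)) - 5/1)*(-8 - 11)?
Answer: -3552298/21 ≈ -1.6916e+5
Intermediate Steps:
K = 551 (K = (6/((-1*¼)) - 5*1)*(-19) = (6/(-¼) - 5)*(-19) = (6*(-4) - 5)*(-19) = (-24 - 5)*(-19) = -29*(-19) = 551)
s(u) = -1/21
s(16) + K*(-307) = -1/21 + 551*(-307) = -1/21 - 169157 = -3552298/21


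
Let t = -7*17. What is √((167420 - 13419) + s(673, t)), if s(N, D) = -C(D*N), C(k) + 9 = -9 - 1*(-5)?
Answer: √154014 ≈ 392.45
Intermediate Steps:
C(k) = -13 (C(k) = -9 + (-9 - 1*(-5)) = -9 + (-9 + 5) = -9 - 4 = -13)
t = -119
s(N, D) = 13 (s(N, D) = -1*(-13) = 13)
√((167420 - 13419) + s(673, t)) = √((167420 - 13419) + 13) = √(154001 + 13) = √154014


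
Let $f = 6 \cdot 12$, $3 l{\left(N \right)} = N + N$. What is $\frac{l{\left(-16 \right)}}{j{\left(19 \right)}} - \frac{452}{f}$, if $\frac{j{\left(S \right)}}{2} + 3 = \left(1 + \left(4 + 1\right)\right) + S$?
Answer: $- \frac{1291}{198} \approx -6.5202$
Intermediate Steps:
$j{\left(S \right)} = 6 + 2 S$ ($j{\left(S \right)} = -6 + 2 \left(\left(1 + \left(4 + 1\right)\right) + S\right) = -6 + 2 \left(\left(1 + 5\right) + S\right) = -6 + 2 \left(6 + S\right) = -6 + \left(12 + 2 S\right) = 6 + 2 S$)
$l{\left(N \right)} = \frac{2 N}{3}$ ($l{\left(N \right)} = \frac{N + N}{3} = \frac{2 N}{3}$)
$f = 72$
$\frac{l{\left(-16 \right)}}{j{\left(19 \right)}} - \frac{452}{f} = \frac{\frac{2}{3} \left(-16\right)}{6 + 2 \cdot 19} - \frac{452}{72} = - \frac{32}{3 \left(6 + 38\right)} - \frac{113}{18} = - \frac{32}{3 \cdot 44} - \frac{113}{18} = \left(- \frac{32}{3}\right) \frac{1}{44} - \frac{113}{18} = - \frac{8}{33} - \frac{113}{18} = - \frac{1291}{198}$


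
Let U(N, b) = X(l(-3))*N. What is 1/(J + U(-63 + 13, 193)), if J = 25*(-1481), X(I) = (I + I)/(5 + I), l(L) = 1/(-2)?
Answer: -9/333125 ≈ -2.7017e-5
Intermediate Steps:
l(L) = -½
X(I) = 2*I/(5 + I) (X(I) = (2*I)/(5 + I) = 2*I/(5 + I))
U(N, b) = -2*N/9 (U(N, b) = (2*(-½)/(5 - ½))*N = (2*(-½)/(9/2))*N = (2*(-½)*(2/9))*N = -2*N/9)
J = -37025
1/(J + U(-63 + 13, 193)) = 1/(-37025 - 2*(-63 + 13)/9) = 1/(-37025 - 2/9*(-50)) = 1/(-37025 + 100/9) = 1/(-333125/9) = -9/333125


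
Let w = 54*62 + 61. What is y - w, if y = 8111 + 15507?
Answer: 20209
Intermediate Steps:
y = 23618
w = 3409 (w = 3348 + 61 = 3409)
y - w = 23618 - 1*3409 = 23618 - 3409 = 20209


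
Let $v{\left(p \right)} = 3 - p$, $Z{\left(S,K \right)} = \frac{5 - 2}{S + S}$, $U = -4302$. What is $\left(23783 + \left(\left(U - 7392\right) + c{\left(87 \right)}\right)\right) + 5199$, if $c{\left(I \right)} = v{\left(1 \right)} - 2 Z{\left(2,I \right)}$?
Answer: $\frac{34577}{2} \approx 17289.0$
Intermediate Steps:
$Z{\left(S,K \right)} = \frac{3}{2 S}$
$c{\left(I \right)} = \frac{1}{2}$ ($c{\left(I \right)} = \left(3 - 1\right) - 2 \frac{3}{2 \cdot 2} = \left(3 - 1\right) - 2 \cdot \frac{3}{2} \cdot \frac{1}{2} = 2 - \frac{3}{2} = \frac{1}{2}$)
$\left(23783 + \left(\left(U - 7392\right) + c{\left(87 \right)}\right)\right) + 5199 = \left(23783 + \left(\left(-4302 - 7392\right) + \frac{1}{2}\right)\right) + 5199 = \left(23783 + \left(-11694 + \frac{1}{2}\right)\right) + 5199 = \left(23783 - \frac{23387}{2}\right) + 5199 = \frac{24179}{2} + 5199 = \frac{34577}{2}$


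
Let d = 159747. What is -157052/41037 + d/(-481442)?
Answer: -82166966623/19756935354 ≈ -4.1589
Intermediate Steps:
-157052/41037 + d/(-481442) = -157052/41037 + 159747/(-481442) = -157052*1/41037 + 159747*(-1/481442) = -157052/41037 - 159747/481442 = -82166966623/19756935354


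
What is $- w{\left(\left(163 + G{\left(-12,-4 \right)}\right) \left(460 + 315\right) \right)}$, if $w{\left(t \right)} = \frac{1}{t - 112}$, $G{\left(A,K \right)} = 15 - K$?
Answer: $- \frac{1}{140938} \approx -7.0953 \cdot 10^{-6}$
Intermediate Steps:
$w{\left(t \right)} = \frac{1}{-112 + t}$
$- w{\left(\left(163 + G{\left(-12,-4 \right)}\right) \left(460 + 315\right) \right)} = - \frac{1}{-112 + \left(163 + \left(15 - -4\right)\right) \left(460 + 315\right)} = - \frac{1}{-112 + \left(163 + \left(15 + 4\right)\right) 775} = - \frac{1}{-112 + \left(163 + 19\right) 775} = - \frac{1}{-112 + 182 \cdot 775} = - \frac{1}{-112 + 141050} = - \frac{1}{140938}$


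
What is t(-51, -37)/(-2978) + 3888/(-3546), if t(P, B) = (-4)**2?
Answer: -323200/293333 ≈ -1.1018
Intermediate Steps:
t(P, B) = 16
t(-51, -37)/(-2978) + 3888/(-3546) = 16/(-2978) + 3888/(-3546) = 16*(-1/2978) + 3888*(-1/3546) = -8/1489 - 216/197 = -323200/293333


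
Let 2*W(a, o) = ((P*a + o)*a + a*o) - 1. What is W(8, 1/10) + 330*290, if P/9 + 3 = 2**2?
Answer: 959883/10 ≈ 95988.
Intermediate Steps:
P = 9 (P = -27 + 9*2**2 = -27 + 9*4 = -27 + 36 = 9)
W(a, o) = -1/2 + a*o/2 + a*(o + 9*a)/2 (W(a, o) = (((9*a + o)*a + a*o) - 1)/2 = (((o + 9*a)*a + a*o) - 1)/2 = ((a*(o + 9*a) + a*o) - 1)/2 = ((a*o + a*(o + 9*a)) - 1)/2 = (-1 + a*o + a*(o + 9*a))/2 = -1/2 + a*o/2 + a*(o + 9*a)/2)
W(8, 1/10) + 330*290 = (-1/2 + (9/2)*8**2 + 8/10) + 330*290 = (-1/2 + (9/2)*64 + 8*(1/10)) + 95700 = (-1/2 + 288 + 4/5) + 95700 = 2883/10 + 95700 = 959883/10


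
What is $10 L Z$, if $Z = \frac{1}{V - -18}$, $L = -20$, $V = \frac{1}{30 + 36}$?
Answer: $- \frac{13200}{1189} \approx -11.102$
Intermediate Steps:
$V = \frac{1}{66} \approx 0.015152$
$Z = \frac{66}{1189}$ ($Z = \frac{1}{\frac{1}{66} - -18} = \frac{1}{\frac{1}{66} + 18} = \frac{1}{\frac{1189}{66}} = \frac{66}{1189} \approx 0.055509$)
$10 L Z = 10 \left(-20\right) \frac{66}{1189} = \left(-200\right) \frac{66}{1189} = - \frac{13200}{1189}$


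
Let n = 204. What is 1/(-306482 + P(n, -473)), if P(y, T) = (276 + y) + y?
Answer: -1/305798 ≈ -3.2701e-6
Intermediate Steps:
P(y, T) = 276 + 2*y
1/(-306482 + P(n, -473)) = 1/(-306482 + (276 + 2*204)) = 1/(-306482 + (276 + 408)) = 1/(-306482 + 684) = 1/(-305798) = -1/305798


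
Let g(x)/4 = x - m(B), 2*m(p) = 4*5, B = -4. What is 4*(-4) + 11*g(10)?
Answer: -16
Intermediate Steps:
m(p) = 10 (m(p) = (4*5)/2 = (½)*20 = 10)
g(x) = -40 + 4*x (g(x) = 4*(x - 1*10) = 4*(x - 10) = 4*(-10 + x) = -40 + 4*x)
4*(-4) + 11*g(10) = 4*(-4) + 11*(-40 + 4*10) = -16 + 11*(-40 + 40) = -16 + 11*0 = -16 + 0 = -16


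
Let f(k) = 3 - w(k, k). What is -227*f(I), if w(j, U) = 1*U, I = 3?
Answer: 0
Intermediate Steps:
w(j, U) = U
f(k) = 3 - k
-227*f(I) = -227*(3 - 1*3) = -227*(3 - 3) = -227*0 = 0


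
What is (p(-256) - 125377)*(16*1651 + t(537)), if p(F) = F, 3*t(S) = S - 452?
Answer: -9966842789/3 ≈ -3.3223e+9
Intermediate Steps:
t(S) = -452/3 + S/3 (t(S) = (S - 452)/3 = (-452 + S)/3 = -452/3 + S/3)
(p(-256) - 125377)*(16*1651 + t(537)) = (-256 - 125377)*(16*1651 + (-452/3 + (⅓)*537)) = -125633*(26416 + (-452/3 + 179)) = -125633*(26416 + 85/3) = -125633*79333/3 = -9966842789/3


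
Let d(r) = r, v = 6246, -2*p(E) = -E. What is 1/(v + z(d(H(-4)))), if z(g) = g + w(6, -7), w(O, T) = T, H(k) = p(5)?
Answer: 2/12483 ≈ 0.00016022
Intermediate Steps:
p(E) = E/2 (p(E) = -(-1)*E/2 = E/2)
H(k) = 5/2 (H(k) = (½)*5 = 5/2)
z(g) = -7 + g (z(g) = g - 7 = -7 + g)
1/(v + z(d(H(-4)))) = 1/(6246 + (-7 + 5/2)) = 1/(6246 - 9/2) = 1/(12483/2) = 2/12483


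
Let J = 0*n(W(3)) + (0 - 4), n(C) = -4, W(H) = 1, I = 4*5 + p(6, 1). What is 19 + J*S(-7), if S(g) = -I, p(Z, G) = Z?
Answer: 123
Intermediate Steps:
I = 26 (I = 4*5 + 6 = 20 + 6 = 26)
S(g) = -26 (S(g) = -1*26 = -26)
J = -4 (J = 0*(-4) + (0 - 4) = 0 - 4 = -4)
19 + J*S(-7) = 19 - 4*(-26) = 19 + 104 = 123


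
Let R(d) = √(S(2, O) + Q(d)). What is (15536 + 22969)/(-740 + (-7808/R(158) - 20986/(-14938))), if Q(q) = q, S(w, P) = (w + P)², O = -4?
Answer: -2622632405982435/15602891142193 + 1540275065651520*√2/15602891142193 ≈ -28.479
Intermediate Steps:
S(w, P) = (P + w)²
R(d) = √(4 + d) (R(d) = √((-4 + 2)² + d) = √((-2)² + d) = √(4 + d))
(15536 + 22969)/(-740 + (-7808/R(158) - 20986/(-14938))) = (15536 + 22969)/(-740 + (-7808/√(4 + 158) - 20986/(-14938))) = 38505/(-740 + (-7808*√2/18 - 20986*(-1/14938))) = 38505/(-740 + (-7808*√2/18 + 1499/1067)) = 38505/(-740 + (-3904*√2/9 + 1499/1067)) = 38505/(-740 + (1499/1067 - 3904*√2/9)) = 38505/(-788081/1067 - 3904*√2/9)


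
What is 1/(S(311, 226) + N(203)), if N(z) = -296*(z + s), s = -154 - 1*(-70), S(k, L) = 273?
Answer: -1/34951 ≈ -2.8611e-5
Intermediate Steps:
s = -84 (s = -154 + 70 = -84)
N(z) = 24864 - 296*z (N(z) = -296*(z - 84) = -296*(-84 + z) = 24864 - 296*z)
1/(S(311, 226) + N(203)) = 1/(273 + (24864 - 296*203)) = 1/(273 + (24864 - 60088)) = 1/(273 - 35224) = 1/(-34951) = -1/34951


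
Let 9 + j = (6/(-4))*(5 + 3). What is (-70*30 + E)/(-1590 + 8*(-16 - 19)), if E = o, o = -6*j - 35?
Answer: 2009/1870 ≈ 1.0743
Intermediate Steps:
j = -21 (j = -9 + (6/(-4))*(5 + 3) = -9 + (6*(-¼))*8 = -9 - 3/2*8 = -9 - 12 = -21)
o = 91 (o = -6*(-21) - 35 = 126 - 35 = 91)
E = 91
(-70*30 + E)/(-1590 + 8*(-16 - 19)) = (-70*30 + 91)/(-1590 + 8*(-16 - 19)) = (-2100 + 91)/(-1590 + 8*(-35)) = -2009/(-1590 - 280) = -2009/(-1870) = -2009*(-1/1870) = 2009/1870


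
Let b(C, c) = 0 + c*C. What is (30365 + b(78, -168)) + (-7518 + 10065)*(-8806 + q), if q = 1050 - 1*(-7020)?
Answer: -1857331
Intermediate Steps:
b(C, c) = C*c (b(C, c) = 0 + C*c = C*c)
q = 8070 (q = 1050 + 7020 = 8070)
(30365 + b(78, -168)) + (-7518 + 10065)*(-8806 + q) = (30365 + 78*(-168)) + (-7518 + 10065)*(-8806 + 8070) = (30365 - 13104) + 2547*(-736) = 17261 - 1874592 = -1857331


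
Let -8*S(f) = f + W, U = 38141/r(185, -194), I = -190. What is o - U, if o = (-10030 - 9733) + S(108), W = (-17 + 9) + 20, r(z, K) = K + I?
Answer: -7556611/384 ≈ -19679.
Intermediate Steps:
r(z, K) = -190 + K (r(z, K) = K - 190 = -190 + K)
W = 12 (W = -8 + 20 = 12)
U = -38141/384 (U = 38141/(-190 - 194) = 38141/(-384) = 38141*(-1/384) = -38141/384 ≈ -99.326)
S(f) = -3/2 - f/8 (S(f) = -(f + 12)/8 = -(12 + f)/8 = -3/2 - f/8)
o = -19778 (o = (-10030 - 9733) + (-3/2 - ⅛*108) = -19763 + (-3/2 - 27/2) = -19763 - 15 = -19778)
o - U = -19778 - 1*(-38141/384) = -19778 + 38141/384 = -7556611/384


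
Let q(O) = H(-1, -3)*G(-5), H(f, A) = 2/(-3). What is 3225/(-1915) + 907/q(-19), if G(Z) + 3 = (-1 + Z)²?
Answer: -361571/8426 ≈ -42.911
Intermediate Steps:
H(f, A) = -⅔ (H(f, A) = 2*(-⅓) = -⅔)
G(Z) = -3 + (-1 + Z)²
q(O) = -22 (q(O) = -2*(-3 + (-1 - 5)²)/3 = -2*(-3 + (-6)²)/3 = -2*(-3 + 36)/3 = -⅔*33 = -22)
3225/(-1915) + 907/q(-19) = 3225/(-1915) + 907/(-22) = 3225*(-1/1915) + 907*(-1/22) = -645/383 - 907/22 = -361571/8426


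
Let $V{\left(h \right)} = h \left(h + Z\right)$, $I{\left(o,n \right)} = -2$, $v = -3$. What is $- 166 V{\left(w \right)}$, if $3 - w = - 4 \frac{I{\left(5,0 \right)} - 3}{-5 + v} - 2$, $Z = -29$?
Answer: $\frac{53535}{2} \approx 26768.0$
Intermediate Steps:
$w = \frac{15}{2}$ ($w = 3 - \left(- 4 \frac{-2 - 3}{-5 - 3} - 2\right) = 3 - \left(- 4 \left(- \frac{5}{-8}\right) - 2\right) = 3 - \left(- 4 \left(\left(-5\right) \left(- \frac{1}{8}\right)\right) - 2\right) = 3 - \left(\left(-4\right) \frac{5}{8} - 2\right) = 3 - \left(- \frac{5}{2} - 2\right) = 3 - - \frac{9}{2} = 3 + \frac{9}{2} = \frac{15}{2} \approx 7.5$)
$V{\left(h \right)} = h \left(-29 + h\right)$ ($V{\left(h \right)} = h \left(h - 29\right) = h \left(-29 + h\right)$)
$- 166 V{\left(w \right)} = - 166 \frac{15 \left(-29 + \frac{15}{2}\right)}{2} = - 166 \cdot \frac{15}{2} \left(- \frac{43}{2}\right) = \left(-166\right) \left(- \frac{645}{4}\right) = \frac{53535}{2}$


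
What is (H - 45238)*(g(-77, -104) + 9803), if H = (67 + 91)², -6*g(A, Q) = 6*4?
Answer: -198664926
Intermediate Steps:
g(A, Q) = -4
H = 24964 (H = 158² = 24964)
(H - 45238)*(g(-77, -104) + 9803) = (24964 - 45238)*(-4 + 9803) = -20274*9799 = -198664926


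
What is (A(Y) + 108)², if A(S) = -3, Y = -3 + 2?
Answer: 11025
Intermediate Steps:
Y = -1
(A(Y) + 108)² = (-3 + 108)² = 105² = 11025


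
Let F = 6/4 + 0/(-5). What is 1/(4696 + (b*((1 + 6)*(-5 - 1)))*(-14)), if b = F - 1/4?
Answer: 1/5431 ≈ 0.00018413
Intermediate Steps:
F = 3/2 (F = 6*(1/4) + 0*(-1/5) = 3/2 + 0 = 3/2 ≈ 1.5000)
b = 5/4 (b = 3/2 - 1/4 = 5/4 ≈ 1.2500)
1/(4696 + (b*((1 + 6)*(-5 - 1)))*(-14)) = 1/(4696 + (5*((1 + 6)*(-5 - 1))/4)*(-14)) = 1/(4696 + (5*(7*(-6))/4)*(-14)) = 1/(4696 + ((5/4)*(-42))*(-14)) = 1/(4696 - 105/2*(-14)) = 1/(4696 + 735) = 1/5431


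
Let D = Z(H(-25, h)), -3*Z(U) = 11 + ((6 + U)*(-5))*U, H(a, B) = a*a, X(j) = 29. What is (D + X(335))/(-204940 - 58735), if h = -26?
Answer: -657317/263675 ≈ -2.4929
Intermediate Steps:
H(a, B) = a**2
Z(U) = -11/3 - U*(-30 - 5*U)/3 (Z(U) = -(11 + ((6 + U)*(-5))*U)/3 = -(11 + (-30 - 5*U)*U)/3 = -(11 + U*(-30 - 5*U))/3 = -11/3 - U*(-30 - 5*U)/3)
D = 657288 (D = -11/3 + 10*(-25)**2 + 5*((-25)**2)**2/3 = -11/3 + 10*625 + (5/3)*625**2 = -11/3 + 6250 + (5/3)*390625 = -11/3 + 6250 + 1953125/3 = 657288)
(D + X(335))/(-204940 - 58735) = (657288 + 29)/(-204940 - 58735) = 657317/(-263675) = 657317*(-1/263675) = -657317/263675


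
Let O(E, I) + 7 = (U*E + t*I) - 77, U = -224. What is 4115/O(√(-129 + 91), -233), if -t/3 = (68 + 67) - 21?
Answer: 163781115/3169192546 + 230440*I*√38/1584596273 ≈ 0.051679 + 0.00089646*I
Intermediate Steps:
t = -342 (t = -3*((68 + 67) - 21) = -3*(135 - 21) = -3*114 = -342)
O(E, I) = -84 - 342*I - 224*E (O(E, I) = -7 + ((-224*E - 342*I) - 77) = -7 + ((-342*I - 224*E) - 77) = -7 + (-77 - 342*I - 224*E) = -84 - 342*I - 224*E)
4115/O(√(-129 + 91), -233) = 4115/(-84 - 342*(-233) - 224*√(-129 + 91)) = 4115/(-84 + 79686 - 224*I*√38) = 4115/(79602 - 224*I*√38)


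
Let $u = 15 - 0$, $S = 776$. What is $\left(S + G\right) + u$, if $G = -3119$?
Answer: $-2328$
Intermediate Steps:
$u = 15$ ($u = 15 + 0 = 15$)
$\left(S + G\right) + u = \left(776 - 3119\right) + 15 = -2343 + 15 = -2328$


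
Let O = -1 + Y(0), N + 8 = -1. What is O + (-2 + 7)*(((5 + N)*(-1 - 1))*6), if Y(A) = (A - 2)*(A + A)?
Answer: 239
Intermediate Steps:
N = -9 (N = -8 - 1 = -9)
Y(A) = 2*A*(-2 + A) (Y(A) = (-2 + A)*(2*A) = 2*A*(-2 + A))
O = -1 (O = -1 + 2*0*(-2 + 0) = -1 + 2*0*(-2) = -1 + 0 = -1)
O + (-2 + 7)*(((5 + N)*(-1 - 1))*6) = -1 + (-2 + 7)*(((5 - 9)*(-1 - 1))*6) = -1 + 5*(-4*(-2)*6) = -1 + 5*(8*6) = -1 + 5*48 = -1 + 240 = 239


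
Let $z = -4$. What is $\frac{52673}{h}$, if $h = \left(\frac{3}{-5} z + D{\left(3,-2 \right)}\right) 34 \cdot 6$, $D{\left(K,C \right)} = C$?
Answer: $\frac{263365}{408} \approx 645.5$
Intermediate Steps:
$h = \frac{408}{5}$ ($h = \left(\frac{3}{-5} \left(-4\right) - 2\right) 34 \cdot 6 = \left(3 \left(- \frac{1}{5}\right) \left(-4\right) - 2\right) 34 \cdot 6 = \left(\left(- \frac{3}{5}\right) \left(-4\right) - 2\right) 34 \cdot 6 = \left(\frac{12}{5} - 2\right) 34 \cdot 6 = \frac{2}{5} \cdot 34 \cdot 6 = \frac{68}{5} \cdot 6 = \frac{408}{5} \approx 81.6$)
$\frac{52673}{h} = \frac{52673}{\frac{408}{5}} = 52673 \cdot \frac{5}{408} = \frac{263365}{408}$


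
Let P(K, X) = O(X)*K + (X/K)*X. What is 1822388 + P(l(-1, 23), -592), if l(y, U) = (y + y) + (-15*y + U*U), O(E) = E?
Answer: 407088236/271 ≈ 1.5022e+6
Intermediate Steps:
l(y, U) = U² - 13*y (l(y, U) = 2*y + (-15*y + U²) = 2*y + (U² - 15*y) = U² - 13*y)
P(K, X) = K*X + X²/K (P(K, X) = X*K + (X/K)*X = K*X + X²/K)
1822388 + P(l(-1, 23), -592) = 1822388 - 592*(-592 + (23² - 13*(-1))²)/(23² - 13*(-1)) = 1822388 - 592*(-592 + (529 + 13)²)/(529 + 13) = 1822388 - 592*(-592 + 542²)/542 = 1822388 - 592*1/542*(-592 + 293764) = 1822388 - 592*1/542*293172 = 1822388 - 86778912/271 = 407088236/271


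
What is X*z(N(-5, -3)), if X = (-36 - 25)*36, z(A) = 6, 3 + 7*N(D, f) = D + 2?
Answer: -13176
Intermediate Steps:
N(D, f) = -1/7 + D/7 (N(D, f) = -3/7 + (D + 2)/7 = -3/7 + (2 + D)/7 = -3/7 + (2/7 + D/7) = -1/7 + D/7)
X = -2196 (X = -61*36 = -2196)
X*z(N(-5, -3)) = -2196*6 = -13176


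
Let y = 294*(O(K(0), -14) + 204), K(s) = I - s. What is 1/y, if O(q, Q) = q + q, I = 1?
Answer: 1/60564 ≈ 1.6511e-5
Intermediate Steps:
K(s) = 1 - s
O(q, Q) = 2*q
y = 60564 (y = 294*(2*(1 - 1*0) + 204) = 294*(2*(1 + 0) + 204) = 294*(2*1 + 204) = 294*(2 + 204) = 294*206 = 60564)
1/y = 1/60564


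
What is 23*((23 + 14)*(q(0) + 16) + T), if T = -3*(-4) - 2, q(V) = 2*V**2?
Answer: 13846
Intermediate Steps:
T = 10 (T = 12 - 2 = 10)
23*((23 + 14)*(q(0) + 16) + T) = 23*((23 + 14)*(2*0**2 + 16) + 10) = 23*(37*(2*0 + 16) + 10) = 23*(37*(0 + 16) + 10) = 23*(37*16 + 10) = 23*(592 + 10) = 23*602 = 13846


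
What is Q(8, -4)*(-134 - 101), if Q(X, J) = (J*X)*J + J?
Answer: -29140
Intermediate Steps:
Q(X, J) = J + X*J² (Q(X, J) = X*J² + J = J + X*J²)
Q(8, -4)*(-134 - 101) = (-4*(1 - 4*8))*(-134 - 101) = -4*(1 - 32)*(-235) = -4*(-31)*(-235) = 124*(-235) = -29140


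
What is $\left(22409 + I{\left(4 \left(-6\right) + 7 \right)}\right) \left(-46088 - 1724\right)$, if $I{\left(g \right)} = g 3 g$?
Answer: $-1112872112$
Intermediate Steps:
$I{\left(g \right)} = 3 g^{2}$ ($I{\left(g \right)} = 3 g g = 3 g^{2}$)
$\left(22409 + I{\left(4 \left(-6\right) + 7 \right)}\right) \left(-46088 - 1724\right) = \left(22409 + 3 \left(4 \left(-6\right) + 7\right)^{2}\right) \left(-46088 - 1724\right) = \left(22409 + 3 \left(-24 + 7\right)^{2}\right) \left(-47812\right) = \left(22409 + 3 \left(-17\right)^{2}\right) \left(-47812\right) = \left(22409 + 3 \cdot 289\right) \left(-47812\right) = \left(22409 + 867\right) \left(-47812\right) = 23276 \left(-47812\right) = -1112872112$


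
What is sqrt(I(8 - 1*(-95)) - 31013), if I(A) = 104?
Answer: I*sqrt(30909) ≈ 175.81*I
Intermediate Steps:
sqrt(I(8 - 1*(-95)) - 31013) = sqrt(104 - 31013) = sqrt(-30909) = I*sqrt(30909)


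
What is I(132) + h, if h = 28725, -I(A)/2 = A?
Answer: 28461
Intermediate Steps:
I(A) = -2*A
I(132) + h = -2*132 + 28725 = -264 + 28725 = 28461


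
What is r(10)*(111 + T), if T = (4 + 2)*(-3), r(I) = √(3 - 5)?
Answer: 93*I*√2 ≈ 131.52*I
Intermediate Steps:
r(I) = I*√2 (r(I) = √(-2) = I*√2)
T = -18 (T = 6*(-3) = -18)
r(10)*(111 + T) = (I*√2)*(111 - 18) = (I*√2)*93 = 93*I*√2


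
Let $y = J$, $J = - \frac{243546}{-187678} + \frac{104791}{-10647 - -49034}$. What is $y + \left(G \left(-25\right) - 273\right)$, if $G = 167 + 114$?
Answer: $- \frac{26274330780714}{3602197693} \approx -7294.0$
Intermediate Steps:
$G = 281$
$J = \frac{14507982800}{3602197693}$ ($J = \left(-243546\right) \left(- \frac{1}{187678}\right) + \frac{104791}{-10647 + 49034} = \frac{121773}{93839} + \frac{104791}{38387} = \frac{14507982800}{3602197693} \approx 4.0275$)
$y = \frac{14507982800}{3602197693} \approx 4.0275$
$y + \left(G \left(-25\right) - 273\right) = \frac{14507982800}{3602197693} + \left(281 \left(-25\right) - 273\right) = \frac{14507982800}{3602197693} - 7298 = - \frac{26274330780714}{3602197693}$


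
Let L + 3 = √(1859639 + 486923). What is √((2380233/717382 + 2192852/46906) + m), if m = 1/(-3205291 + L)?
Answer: √(45428116712971456524456992128 - 14172839370130792098926*√2346562)/(16824760046*√(3205294 - √2346562)) ≈ 7.0759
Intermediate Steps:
L = -3 + √2346562 (L = -3 + √(1859639 + 486923) = -3 + √2346562 ≈ 1528.8)
m = 1/(-3205294 + √2346562) (m = 1/(-3205291 + (-3 + √2346562)) = 1/(-3205294 + √2346562) ≈ -3.1213e-7)
√((2380233/717382 + 2192852/46906) + m) = √((2380233/717382 + 2192852/46906) + (-1602647/5136953639937 - √2346562/10273907279874)) = √((2380233*(1/717382) + 2192852*(1/46906)) + (-1602647/5136953639937 - √2346562/10273907279874)) = √((2380233/717382 + 1096426/23453) + (-1602647/5136953639937 - √2346562/10273907279874)) = √(842379881281/16824760046 + (-1602647/5136953639937 - √2346562/10273907279874)) = √(4327266370391979666877535/86428012359366307557102 - √2346562/10273907279874)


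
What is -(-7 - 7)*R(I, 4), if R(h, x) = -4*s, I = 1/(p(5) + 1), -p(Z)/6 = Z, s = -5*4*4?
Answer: 4480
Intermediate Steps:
s = -80 (s = -20*4 = -80)
p(Z) = -6*Z
I = -1/29 (I = 1/(-6*5 + 1) = 1/(-30 + 1) = 1/(-29) = -1/29 ≈ -0.034483)
R(h, x) = 320 (R(h, x) = -4*(-80) = 320)
-(-7 - 7)*R(I, 4) = -(-7 - 7)*320 = -(-14)*320 = -1*(-4480) = 4480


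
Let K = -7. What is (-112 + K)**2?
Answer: 14161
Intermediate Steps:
(-112 + K)**2 = (-112 - 7)**2 = (-119)**2 = 14161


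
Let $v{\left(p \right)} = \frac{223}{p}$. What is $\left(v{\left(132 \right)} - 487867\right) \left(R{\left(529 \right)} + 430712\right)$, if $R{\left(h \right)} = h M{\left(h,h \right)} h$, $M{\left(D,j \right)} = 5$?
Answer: $- \frac{117843399377657}{132} \approx -8.9275 \cdot 10^{11}$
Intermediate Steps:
$R{\left(h \right)} = 5 h^{2}$ ($R{\left(h \right)} = h 5 h = 5 h h = 5 h^{2}$)
$\left(v{\left(132 \right)} - 487867\right) \left(R{\left(529 \right)} + 430712\right) = \left(\frac{223}{132} - 487867\right) \left(5 \cdot 529^{2} + 430712\right) = \left(223 \cdot \frac{1}{132} - 487867\right) \left(5 \cdot 279841 + 430712\right) = \left(\frac{223}{132} - 487867\right) \left(1399205 + 430712\right) = \left(- \frac{64398221}{132}\right) 1829917 = - \frac{117843399377657}{132}$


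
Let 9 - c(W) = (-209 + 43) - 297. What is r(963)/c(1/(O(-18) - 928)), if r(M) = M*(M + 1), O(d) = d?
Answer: 232083/118 ≈ 1966.8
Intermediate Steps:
r(M) = M*(1 + M)
c(W) = 472 (c(W) = 9 - ((-209 + 43) - 297) = 9 - (-166 - 297) = 9 - 1*(-463) = 9 + 463 = 472)
r(963)/c(1/(O(-18) - 928)) = (963*(1 + 963))/472 = (963*964)*(1/472) = 928332*(1/472) = 232083/118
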